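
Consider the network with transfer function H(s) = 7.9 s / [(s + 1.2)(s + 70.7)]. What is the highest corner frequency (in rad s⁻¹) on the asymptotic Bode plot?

70.7 rad s⁻¹

Break frequencies occur at each pole and zero magnitude: 1.2 rad s⁻¹, 70.7 rad s⁻¹.
The highest is 70.7 rad s⁻¹.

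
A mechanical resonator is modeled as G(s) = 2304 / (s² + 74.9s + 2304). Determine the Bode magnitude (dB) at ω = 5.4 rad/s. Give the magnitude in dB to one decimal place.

-0.0 dB

|(j5.4)² + 74.9(j5.4) + 2304| = |2274.8 + j404.46| = 2311
|G(j5.4)| = 2304 / 2311 = 0.99718
20 log₁₀(0.99718) = -0.02 dB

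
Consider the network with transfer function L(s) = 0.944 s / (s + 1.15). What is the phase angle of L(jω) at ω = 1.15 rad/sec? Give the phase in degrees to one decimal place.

45.0 deg

∠(j1.15) = 90.00°
∠(j1.15 + 1.15) = arctan(1.15/1.15) = 45.00°
∠L(j1.15) = 90.00° − 45.00° = 45.00°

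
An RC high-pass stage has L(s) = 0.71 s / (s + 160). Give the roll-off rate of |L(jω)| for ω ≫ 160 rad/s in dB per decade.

0 dB/decade

With 1 zero and 1 pole, the high-frequency asymptotic slope is 20 × (1 − 1) = 0 dB/decade.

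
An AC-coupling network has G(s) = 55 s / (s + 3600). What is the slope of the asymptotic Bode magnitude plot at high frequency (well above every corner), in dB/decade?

0 dB/decade

With 1 zero and 1 pole, the high-frequency asymptotic slope is 20 × (1 − 1) = 0 dB/decade.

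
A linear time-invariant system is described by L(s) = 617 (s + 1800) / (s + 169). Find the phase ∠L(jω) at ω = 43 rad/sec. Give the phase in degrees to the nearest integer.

-13°

∠(j43 + 1800) = arctan(43/1800) = 1.37°
∠(j43 + 169) = arctan(43/169) = 14.28°
∠L(j43) = 1.37° − 14.28° = -12.91°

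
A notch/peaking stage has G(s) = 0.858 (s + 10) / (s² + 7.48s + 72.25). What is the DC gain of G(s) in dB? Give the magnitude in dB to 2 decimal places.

-18.51 dB

G(0) = 0.858 × 10 / 72.25 = 0.11875
20 log₁₀(0.11875) = -18.507 dB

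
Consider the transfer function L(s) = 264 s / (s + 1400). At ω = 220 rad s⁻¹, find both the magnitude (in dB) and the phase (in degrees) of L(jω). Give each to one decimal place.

|L| = 32.3 dB, ∠L = 81.1°

|j220| = 220
|j220 + 1400| = √(220² + 1400²) = 1417
|L(j220)| = 264 × 220 / 1417 = 40.983
20 log₁₀(40.983) = 32.25 dB
∠(j220) = 90.00°
∠(j220 + 1400) = arctan(220/1400) = 8.93°
∠L(j220) = 90.00° − 8.93° = 81.07°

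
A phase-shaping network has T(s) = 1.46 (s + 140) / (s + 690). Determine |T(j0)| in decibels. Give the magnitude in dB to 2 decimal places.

-10.57 dB

T(0) = 1.46 × 140 / 690 = 0.29623
20 log₁₀(0.29623) = -10.567 dB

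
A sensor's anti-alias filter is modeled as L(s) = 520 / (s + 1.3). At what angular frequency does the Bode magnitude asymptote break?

1.3 rad s⁻¹

The single real pole at s = −1.3 gives a corner at ω = 1.3 rad s⁻¹.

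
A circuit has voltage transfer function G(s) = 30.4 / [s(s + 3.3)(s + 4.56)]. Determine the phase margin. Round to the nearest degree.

Gain crossover: |G(jω)| = 1 at ω ≈ 1.69 rad s⁻¹.
∠G(j1.69) = −90° − arctan(1.69/3.3) − arctan(1.69/4.56) ≈ -137.38°
PM = 180° + (-137.38°) = 42.62°

43°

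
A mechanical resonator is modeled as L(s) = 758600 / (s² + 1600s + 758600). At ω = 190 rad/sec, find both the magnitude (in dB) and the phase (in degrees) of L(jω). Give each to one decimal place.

|L| = -0.3 dB, ∠L = -22.8°

|(j190)² + 1600(j190) + 758600| = |7.225e+05 + j3.04e+05| = 7.839e+05
|L(j190)| = 758600 / 7.839e+05 = 0.96779
20 log₁₀(0.96779) = -0.28 dB
∠[(j190)² + 1600(j190) + 758600] = ∠[7.225e+05 + j3.04e+05] = 22.82°
∠L(j190) = −22.82° = -22.82°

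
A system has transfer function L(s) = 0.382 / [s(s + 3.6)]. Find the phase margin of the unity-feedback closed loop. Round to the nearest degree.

88°

Gain crossover: |L(jω)| = 1 at ω ≈ 0.106 rad s⁻¹.
∠L(j0.106) = −90° − arctan(0.106/3.6) ≈ -91.69°
PM = 180° + (-91.69°) = 88.31°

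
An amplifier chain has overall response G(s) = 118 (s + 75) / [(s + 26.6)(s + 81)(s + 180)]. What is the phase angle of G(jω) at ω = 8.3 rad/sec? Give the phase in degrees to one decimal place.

∠(j8.3 + 75) = arctan(8.3/75) = 6.32°
∠(j8.3 + 26.6) = arctan(8.3/26.6) = 17.33°
∠(j8.3 + 81) = arctan(8.3/81) = 5.85°
∠(j8.3 + 180) = arctan(8.3/180) = 2.64°
∠G(j8.3) = 6.32° − (17.33° + 5.85° + 2.64°) = -19.51°

-19.5°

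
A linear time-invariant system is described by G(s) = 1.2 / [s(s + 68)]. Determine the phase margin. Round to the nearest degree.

90°

Gain crossover: |G(jω)| = 1 at ω ≈ 0.0176 rad/s.
∠G(j0.0176) = −90° − arctan(0.0176/68) ≈ -90.01°
PM = 180° + (-90.01°) = 89.99°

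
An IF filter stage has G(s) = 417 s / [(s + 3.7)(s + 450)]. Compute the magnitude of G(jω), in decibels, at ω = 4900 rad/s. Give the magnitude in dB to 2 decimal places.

|j4900| = 4900
|j4900 + 3.7| = √(4900² + 3.7²) = 4900
|j4900 + 450| = √(4900² + 450²) = 4921
|G(j4900)| = 417 × 4900 / (4900 × 4921) = 0.084745
20 log₁₀(0.084745) = -21.438 dB

-21.44 dB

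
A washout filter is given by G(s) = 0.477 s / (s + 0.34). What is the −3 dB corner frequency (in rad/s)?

For a single-pole high-pass, the −3 dB point is at the pole: ω = 0.34 rad/s.

0.34 rad/s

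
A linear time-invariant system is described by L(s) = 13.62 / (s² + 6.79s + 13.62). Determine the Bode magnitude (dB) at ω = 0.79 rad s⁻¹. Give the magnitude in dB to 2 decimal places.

-0.28 dB

|(j0.79)² + 6.79(j0.79) + 13.62| = |12.996 + j5.3641| = 14.06
|L(j0.79)| = 13.62 / 14.06 = 0.96875
20 log₁₀(0.96875) = -0.276 dB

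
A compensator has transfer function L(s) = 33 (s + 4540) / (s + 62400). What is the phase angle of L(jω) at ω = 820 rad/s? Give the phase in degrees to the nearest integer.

∠(j820 + 4540) = arctan(820/4540) = 10.24°
∠(j820 + 62400) = arctan(820/62400) = 0.75°
∠L(j820) = 10.24° − 0.75° = 9.49°

9°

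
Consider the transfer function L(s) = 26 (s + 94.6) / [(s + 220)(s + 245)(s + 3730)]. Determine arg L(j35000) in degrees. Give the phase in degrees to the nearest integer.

-173°

∠(j35000 + 94.6) = arctan(35000/94.6) = 89.85°
∠(j35000 + 220) = arctan(35000/220) = 89.64°
∠(j35000 + 245) = arctan(35000/245) = 89.60°
∠(j35000 + 3730) = arctan(35000/3730) = 83.92°
∠L(j35000) = 89.85° − (89.64° + 89.60° + 83.92°) = -173.31°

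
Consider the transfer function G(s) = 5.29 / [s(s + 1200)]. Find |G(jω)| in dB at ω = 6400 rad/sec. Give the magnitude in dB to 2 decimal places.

-137.93 dB

|j6400 + 1200| = √(6400² + 1200²) = 6512
|j6400| = 6400
|G(j6400)| = 5.29 / (6512 × 6400) = 1.2694e-07
20 log₁₀(1.2694e-07) = -137.928 dB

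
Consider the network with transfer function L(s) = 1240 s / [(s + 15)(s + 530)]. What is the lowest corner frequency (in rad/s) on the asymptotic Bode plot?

15 rad/s

Break frequencies occur at each pole and zero magnitude: 15 rad/s, 530 rad/s.
The lowest is 15 rad/s.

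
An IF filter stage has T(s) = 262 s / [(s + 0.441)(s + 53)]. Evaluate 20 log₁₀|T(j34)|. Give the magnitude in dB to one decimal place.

|j34| = 34
|j34 + 0.441| = √(34² + 0.441²) = 34
|j34 + 53| = √(34² + 53²) = 62.97
|T(j34)| = 262 × 34 / (34 × 62.97) = 4.1605
20 log₁₀(4.1605) = 12.38 dB

12.4 dB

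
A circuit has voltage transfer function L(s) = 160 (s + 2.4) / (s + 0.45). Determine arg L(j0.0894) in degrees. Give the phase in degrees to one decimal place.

-9.1 deg

∠(j0.0894 + 2.4) = arctan(0.0894/2.4) = 2.13°
∠(j0.0894 + 0.45) = arctan(0.0894/0.45) = 11.24°
∠L(j0.0894) = 2.13° − 11.24° = -9.10°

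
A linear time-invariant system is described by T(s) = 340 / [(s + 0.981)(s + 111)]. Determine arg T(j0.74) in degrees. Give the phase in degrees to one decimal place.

-37.4°

∠(j0.74 + 0.981) = arctan(0.74/0.981) = 37.03°
∠(j0.74 + 111) = arctan(0.74/111) = 0.38°
∠T(j0.74) = − (37.03° + 0.38°) = -37.41°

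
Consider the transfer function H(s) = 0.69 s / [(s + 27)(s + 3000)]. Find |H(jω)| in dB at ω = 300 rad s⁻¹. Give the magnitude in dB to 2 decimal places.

|j300| = 300
|j300 + 27| = √(300² + 27²) = 301.2
|j300 + 3000| = √(300² + 3000²) = 3015
|H(j300)| = 0.69 × 300 / (301.2 × 3015) = 0.00022794
20 log₁₀(0.00022794) = -72.844 dB

-72.84 dB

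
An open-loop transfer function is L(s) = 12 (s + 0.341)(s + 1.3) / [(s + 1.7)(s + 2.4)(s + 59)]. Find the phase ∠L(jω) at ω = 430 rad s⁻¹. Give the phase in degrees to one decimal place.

-81.9°

∠(j430 + 0.341) = arctan(430/0.341) = 89.95°
∠(j430 + 1.3) = arctan(430/1.3) = 89.83°
∠(j430 + 1.7) = arctan(430/1.7) = 89.77°
∠(j430 + 2.4) = arctan(430/2.4) = 89.68°
∠(j430 + 59) = arctan(430/59) = 82.19°
∠L(j430) = 89.95° + 89.83° − (89.77° + 89.68° + 82.19°) = -81.86°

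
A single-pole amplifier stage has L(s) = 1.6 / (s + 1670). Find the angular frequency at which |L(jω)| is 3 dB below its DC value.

For a single-pole low-pass, the −3 dB point is at the pole: ω = 1670 rad/sec.

1670 rad/sec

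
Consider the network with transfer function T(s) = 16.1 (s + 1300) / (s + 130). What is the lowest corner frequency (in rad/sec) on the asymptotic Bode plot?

130 rad/sec

Break frequencies occur at each pole and zero magnitude: 130 rad/sec, 1300 rad/sec.
The lowest is 130 rad/sec.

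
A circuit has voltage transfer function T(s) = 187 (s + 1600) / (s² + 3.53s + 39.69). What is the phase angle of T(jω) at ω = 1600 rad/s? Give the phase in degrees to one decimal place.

-134.9 deg

∠(j1600 + 1600) = arctan(1600/1600) = 45.00°
∠[(j1600)² + 3.53(j1600) + 39.69] = ∠[-2.56e+06 + j5648] = 179.87°
∠T(j1600) = 45.00° − 179.87° = -134.87°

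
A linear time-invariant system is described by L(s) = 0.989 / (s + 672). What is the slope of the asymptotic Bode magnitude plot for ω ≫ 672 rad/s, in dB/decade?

-20 dB/decade

With 0 zeros and 1 pole, the high-frequency asymptotic slope is 20 × (0 − 1) = -20 dB/decade.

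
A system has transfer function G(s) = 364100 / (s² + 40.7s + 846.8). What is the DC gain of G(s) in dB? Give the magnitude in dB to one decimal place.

52.7 dB

G(0) = 364100 / 846.8 = 429.97
20 log₁₀(429.97) = 52.67 dB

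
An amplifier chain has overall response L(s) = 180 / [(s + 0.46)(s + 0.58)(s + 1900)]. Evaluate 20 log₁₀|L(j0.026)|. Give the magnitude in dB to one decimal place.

|j0.026 + 0.46| = √(0.026² + 0.46²) = 0.4607
|j0.026 + 0.58| = √(0.026² + 0.58²) = 0.5806
|j0.026 + 1900| = √(0.026² + 1900²) = 1900
|L(j0.026)| = 180 / (0.4607 × 0.5806 × 1900) = 0.35416
20 log₁₀(0.35416) = -9.02 dB

-9.0 dB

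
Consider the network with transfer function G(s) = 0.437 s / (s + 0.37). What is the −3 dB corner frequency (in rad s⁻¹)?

0.37 rad s⁻¹

For a single-pole high-pass, the −3 dB point is at the pole: ω = 0.37 rad s⁻¹.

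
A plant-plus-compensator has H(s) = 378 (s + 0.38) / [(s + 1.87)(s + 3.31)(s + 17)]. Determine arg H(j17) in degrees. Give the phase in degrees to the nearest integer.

∠(j17 + 0.38) = arctan(17/0.38) = 88.72°
∠(j17 + 1.87) = arctan(17/1.87) = 83.72°
∠(j17 + 3.31) = arctan(17/3.31) = 78.98°
∠(j17 + 17) = arctan(17/17) = 45.00°
∠H(j17) = 88.72° − (83.72° + 78.98° + 45.00°) = -118.99°

-119 deg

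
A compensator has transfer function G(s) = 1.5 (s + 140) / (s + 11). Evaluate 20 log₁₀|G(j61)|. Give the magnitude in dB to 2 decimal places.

11.35 dB

|j61 + 140| = √(61² + 140²) = 152.7
|j61 + 11| = √(61² + 11²) = 61.98
|G(j61)| = 1.5 × 152.7 / 61.98 = 3.6956
20 log₁₀(3.6956) = 11.354 dB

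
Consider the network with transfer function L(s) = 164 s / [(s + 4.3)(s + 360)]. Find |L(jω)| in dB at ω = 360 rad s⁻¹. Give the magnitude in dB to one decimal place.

-9.8 dB

|j360| = 360
|j360 + 4.3| = √(360² + 4.3²) = 360
|j360 + 360| = √(360² + 360²) = 509.1
|L(j360)| = 164 × 360 / (360 × 509.1) = 0.3221
20 log₁₀(0.3221) = -9.84 dB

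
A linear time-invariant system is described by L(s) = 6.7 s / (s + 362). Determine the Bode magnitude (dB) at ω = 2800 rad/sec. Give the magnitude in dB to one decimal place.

|j2800| = 2800
|j2800 + 362| = √(2800² + 362²) = 2823
|L(j2800)| = 6.7 × 2800 / 2823 = 6.6447
20 log₁₀(6.6447) = 16.45 dB

16.4 dB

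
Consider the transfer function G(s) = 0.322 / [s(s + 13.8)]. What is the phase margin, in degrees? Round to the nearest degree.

90°

Gain crossover: |G(jω)| = 1 at ω ≈ 0.0233 rad/s.
∠G(j0.0233) = −90° − arctan(0.0233/13.8) ≈ -90.10°
PM = 180° + (-90.10°) = 89.90°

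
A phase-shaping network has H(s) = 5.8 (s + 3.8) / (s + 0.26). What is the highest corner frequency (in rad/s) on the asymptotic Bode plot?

Break frequencies occur at each pole and zero magnitude: 0.26 rad/s, 3.8 rad/s.
The highest is 3.8 rad/s.

3.8 rad/s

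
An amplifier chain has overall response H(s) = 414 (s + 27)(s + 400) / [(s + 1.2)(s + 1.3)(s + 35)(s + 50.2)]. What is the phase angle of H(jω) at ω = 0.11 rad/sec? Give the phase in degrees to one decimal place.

-10.1°

∠(j0.11 + 27) = arctan(0.11/27) = 0.23°
∠(j0.11 + 400) = arctan(0.11/400) = 0.02°
∠(j0.11 + 1.2) = arctan(0.11/1.2) = 5.24°
∠(j0.11 + 1.3) = arctan(0.11/1.3) = 4.84°
∠(j0.11 + 35) = arctan(0.11/35) = 0.18°
∠(j0.11 + 50.2) = arctan(0.11/50.2) = 0.13°
∠H(j0.11) = 0.23° + 0.02° − (5.24° + 4.84° + 0.18° + 0.13°) = -10.13°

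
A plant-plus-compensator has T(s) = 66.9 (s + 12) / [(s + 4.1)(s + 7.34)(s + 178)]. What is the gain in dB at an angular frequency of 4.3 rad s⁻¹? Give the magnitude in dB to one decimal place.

-20.5 dB

|j4.3 + 12| = √(4.3² + 12²) = 12.75
|j4.3 + 4.1| = √(4.3² + 4.1²) = 5.941
|j4.3 + 7.34| = √(4.3² + 7.34²) = 8.507
|j4.3 + 178| = √(4.3² + 178²) = 178.1
|T(j4.3)| = 66.9 × 12.75 / (5.941 × 8.507 × 178.1) = 0.094763
20 log₁₀(0.094763) = -20.47 dB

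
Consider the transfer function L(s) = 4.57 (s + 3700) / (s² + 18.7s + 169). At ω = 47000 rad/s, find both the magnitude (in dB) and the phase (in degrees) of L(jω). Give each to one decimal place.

|L| = -80.2 dB, ∠L = -94.5°

|j47000 + 3700| = √(47000² + 3700²) = 4.715e+04
|(j47000)² + 18.7(j47000) + 169| = |-2.209e+09 + j8.789e+05| = 2.209e+09
|L(j47000)| = 4.57 × 4.715e+04 / 2.209e+09 = 9.7535e-05
20 log₁₀(9.7535e-05) = -80.22 dB
∠(j47000 + 3700) = arctan(47000/3700) = 85.50°
∠[(j47000)² + 18.7(j47000) + 169] = ∠[-2.209e+09 + j8.789e+05] = 179.98°
∠L(j47000) = 85.50° − 179.98° = -94.48°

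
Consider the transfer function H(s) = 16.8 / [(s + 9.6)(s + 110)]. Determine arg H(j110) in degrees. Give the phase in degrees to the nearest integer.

∠(j110 + 9.6) = arctan(110/9.6) = 85.01°
∠(j110 + 110) = arctan(110/110) = 45.00°
∠H(j110) = − (85.01° + 45.00°) = -130.01°

-130°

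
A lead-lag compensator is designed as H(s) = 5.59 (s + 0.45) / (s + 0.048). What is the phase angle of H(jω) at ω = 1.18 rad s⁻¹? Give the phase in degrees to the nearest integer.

-19°

∠(j1.18 + 0.45) = arctan(1.18/0.45) = 69.13°
∠(j1.18 + 0.048) = arctan(1.18/0.048) = 87.67°
∠H(j1.18) = 69.13° − 87.67° = -18.55°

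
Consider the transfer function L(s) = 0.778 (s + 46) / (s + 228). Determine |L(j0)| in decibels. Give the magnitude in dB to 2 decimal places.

-16.08 dB

L(0) = 0.778 × 46 / 228 = 0.15696
20 log₁₀(0.15696) = -16.084 dB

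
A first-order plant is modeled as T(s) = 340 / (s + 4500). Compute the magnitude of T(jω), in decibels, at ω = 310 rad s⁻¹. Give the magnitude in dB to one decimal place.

|j310 + 4500| = √(310² + 4500²) = 4511
|T(j310)| = 340 / 4511 = 0.075377
20 log₁₀(0.075377) = -22.46 dB

-22.5 dB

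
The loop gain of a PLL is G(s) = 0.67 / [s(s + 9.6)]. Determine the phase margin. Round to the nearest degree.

Gain crossover: |G(jω)| = 1 at ω ≈ 0.0698 rad/sec.
∠G(j0.0698) = −90° − arctan(0.0698/9.6) ≈ -90.42°
PM = 180° + (-90.42°) = 89.58°

90°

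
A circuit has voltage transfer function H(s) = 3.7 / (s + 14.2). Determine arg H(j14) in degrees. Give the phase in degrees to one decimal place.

∠(j14 + 14.2) = arctan(14/14.2) = 44.59°
∠H(j14) = −44.59° = -44.59°

-44.6°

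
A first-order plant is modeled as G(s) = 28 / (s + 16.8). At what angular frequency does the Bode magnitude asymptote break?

16.8 rad/sec

The single real pole at s = −16.8 gives a corner at ω = 16.8 rad/sec.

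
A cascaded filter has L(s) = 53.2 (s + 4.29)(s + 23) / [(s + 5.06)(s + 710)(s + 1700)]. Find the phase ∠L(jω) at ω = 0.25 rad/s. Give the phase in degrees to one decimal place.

∠(j0.25 + 4.29) = arctan(0.25/4.29) = 3.34°
∠(j0.25 + 23) = arctan(0.25/23) = 0.62°
∠(j0.25 + 5.06) = arctan(0.25/5.06) = 2.83°
∠(j0.25 + 710) = arctan(0.25/710) = 0.02°
∠(j0.25 + 1700) = arctan(0.25/1700) = 0.01°
∠L(j0.25) = 3.34° + 0.62° − (2.83° + 0.02° + 0.01°) = 1.10°

1.1 deg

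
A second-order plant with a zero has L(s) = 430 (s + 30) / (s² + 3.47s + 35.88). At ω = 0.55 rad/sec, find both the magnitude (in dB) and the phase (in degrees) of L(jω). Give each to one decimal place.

|L| = 51.2 dB, ∠L = -2.0 deg

|j0.55 + 30| = √(0.55² + 30²) = 30.01
|(j0.55)² + 3.47(j0.55) + 35.88| = |35.578 + j1.9085| = 35.63
|L(j0.55)| = 430 × 30.01 / 35.63 = 362.13
20 log₁₀(362.13) = 51.18 dB
∠(j0.55 + 30) = arctan(0.55/30) = 1.05°
∠[(j0.55)² + 3.47(j0.55) + 35.88] = ∠[35.578 + j1.9085] = 3.07°
∠L(j0.55) = 1.05° − 3.07° = -2.02°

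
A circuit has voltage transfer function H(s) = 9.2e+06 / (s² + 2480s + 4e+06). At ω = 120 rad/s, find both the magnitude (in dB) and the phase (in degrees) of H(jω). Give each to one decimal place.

|H| = 7.2 dB, ∠H = -4.3°

|(j120)² + 2480(j120) + 4e+06| = |3.9856e+06 + j2.976e+05| = 3.997e+06
|H(j120)| = 9.2e+06 / 3.997e+06 = 2.3019
20 log₁₀(2.3019) = 7.24 dB
∠[(j120)² + 2480(j120) + 4e+06] = ∠[3.9856e+06 + j2.976e+05] = 4.27°
∠H(j120) = −4.27° = -4.27°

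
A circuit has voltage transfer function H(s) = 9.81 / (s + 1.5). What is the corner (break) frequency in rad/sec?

The single real pole at s = −1.5 gives a corner at ω = 1.5 rad/sec.

1.5 rad/sec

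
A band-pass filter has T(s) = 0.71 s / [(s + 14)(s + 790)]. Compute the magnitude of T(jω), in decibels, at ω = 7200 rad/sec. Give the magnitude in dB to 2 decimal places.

|j7200| = 7200
|j7200 + 14| = √(7200² + 14²) = 7200
|j7200 + 790| = √(7200² + 790²) = 7243
|T(j7200)| = 0.71 × 7200 / (7200 × 7243) = 9.8023e-05
20 log₁₀(9.8023e-05) = -80.173 dB

-80.17 dB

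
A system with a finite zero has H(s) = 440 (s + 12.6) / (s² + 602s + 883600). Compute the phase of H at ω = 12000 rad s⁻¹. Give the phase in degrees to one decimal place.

-87.2°

∠(j12000 + 12.6) = arctan(12000/12.6) = 89.94°
∠[(j12000)² + 602(j12000) + 883600] = ∠[-1.4312e+08 + j7.224e+06] = 177.11°
∠H(j12000) = 89.94° − 177.11° = -87.17°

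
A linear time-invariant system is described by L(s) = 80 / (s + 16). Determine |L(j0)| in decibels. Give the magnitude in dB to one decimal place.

L(0) = 80 / 16 = 5
20 log₁₀(5) = 13.98 dB

14.0 dB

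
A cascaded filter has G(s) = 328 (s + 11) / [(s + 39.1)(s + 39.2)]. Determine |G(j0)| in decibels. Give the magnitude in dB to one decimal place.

G(0) = 328 × 11 / (39.1 × 39.2) = 2.354
20 log₁₀(2.354) = 7.44 dB

7.4 dB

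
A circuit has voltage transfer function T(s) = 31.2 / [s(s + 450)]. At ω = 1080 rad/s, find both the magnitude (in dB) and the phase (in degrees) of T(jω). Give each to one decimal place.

|T| = -92.1 dB, ∠T = -157.4°

|j1080 + 450| = √(1080² + 450²) = 1170
|j1080| = 1080
|T(j1080)| = 31.2 / (1170 × 1080) = 2.4691e-05
20 log₁₀(2.4691e-05) = -92.15 dB
∠(j1080 + 450) = arctan(1080/450) = 67.38°
∠(j1080) = 90.00°
∠T(j1080) = − (67.38° + 90.00°) = -157.38°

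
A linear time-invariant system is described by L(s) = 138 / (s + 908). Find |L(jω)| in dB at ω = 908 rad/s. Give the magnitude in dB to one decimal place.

|j908 + 908| = √(908² + 908²) = 1284
|L(j908)| = 138 / 1284 = 0.10747
20 log₁₀(0.10747) = -19.37 dB

-19.4 dB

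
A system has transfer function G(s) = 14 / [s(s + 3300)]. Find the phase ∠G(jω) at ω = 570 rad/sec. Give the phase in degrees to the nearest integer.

∠(j570 + 3300) = arctan(570/3300) = 9.80°
∠(j570) = 90.00°
∠G(j570) = − (9.80° + 90.00°) = -99.80°

-100°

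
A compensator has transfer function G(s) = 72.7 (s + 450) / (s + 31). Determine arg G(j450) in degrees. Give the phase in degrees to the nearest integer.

∠(j450 + 450) = arctan(450/450) = 45.00°
∠(j450 + 31) = arctan(450/31) = 86.06°
∠G(j450) = 45.00° − 86.06° = -41.06°

-41 deg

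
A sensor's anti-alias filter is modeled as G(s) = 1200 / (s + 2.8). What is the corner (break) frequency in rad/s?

2.8 rad/s

The single real pole at s = −2.8 gives a corner at ω = 2.8 rad/s.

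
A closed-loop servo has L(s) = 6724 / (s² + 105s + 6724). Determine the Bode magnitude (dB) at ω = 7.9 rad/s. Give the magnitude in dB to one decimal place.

0.0 dB

|(j7.9)² + 105(j7.9) + 6724| = |6661.6 + j829.5| = 6713
|L(j7.9)| = 6724 / 6713 = 1.0016
20 log₁₀(1.0016) = 0.01 dB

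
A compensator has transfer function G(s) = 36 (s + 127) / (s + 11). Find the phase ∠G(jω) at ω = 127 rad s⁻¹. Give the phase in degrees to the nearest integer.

-40°

∠(j127 + 127) = arctan(127/127) = 45.00°
∠(j127 + 11) = arctan(127/11) = 85.05°
∠G(j127) = 45.00° − 85.05° = -40.05°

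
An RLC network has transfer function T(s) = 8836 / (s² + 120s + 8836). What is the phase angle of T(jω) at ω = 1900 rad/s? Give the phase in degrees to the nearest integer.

∠[(j1900)² + 120(j1900) + 8836] = ∠[-3.6012e+06 + j2.28e+05] = 176.38°
∠T(j1900) = −176.38° = -176.38°

-176°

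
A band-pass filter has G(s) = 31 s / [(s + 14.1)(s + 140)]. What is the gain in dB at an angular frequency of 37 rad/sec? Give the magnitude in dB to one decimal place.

|j37| = 37
|j37 + 14.1| = √(37² + 14.1²) = 39.6
|j37 + 140| = √(37² + 140²) = 144.8
|G(j37)| = 31 × 37 / (39.6 × 144.8) = 0.20005
20 log₁₀(0.20005) = -13.98 dB

-14.0 dB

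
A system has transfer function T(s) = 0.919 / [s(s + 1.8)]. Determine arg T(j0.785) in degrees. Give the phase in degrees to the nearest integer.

∠(j0.785 + 1.8) = arctan(0.785/1.8) = 23.56°
∠(j0.785) = 90.00°
∠T(j0.785) = − (23.56° + 90.00°) = -113.56°

-114 deg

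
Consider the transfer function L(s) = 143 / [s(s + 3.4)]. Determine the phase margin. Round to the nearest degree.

Gain crossover: |L(jω)| = 1 at ω ≈ 11.7 rad s⁻¹.
∠L(j11.7) = −90° − arctan(11.7/3.4) ≈ -163.82°
PM = 180° + (-163.82°) = 16.18°

16°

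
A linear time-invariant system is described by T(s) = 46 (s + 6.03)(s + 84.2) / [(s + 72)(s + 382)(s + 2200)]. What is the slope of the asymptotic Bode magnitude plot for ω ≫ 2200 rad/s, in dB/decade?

-20 dB/decade

With 2 zeros and 3 poles, the high-frequency asymptotic slope is 20 × (2 − 3) = -20 dB/decade.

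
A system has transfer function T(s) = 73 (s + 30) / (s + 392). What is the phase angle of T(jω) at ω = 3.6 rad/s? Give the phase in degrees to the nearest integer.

6°

∠(j3.6 + 30) = arctan(3.6/30) = 6.84°
∠(j3.6 + 392) = arctan(3.6/392) = 0.53°
∠T(j3.6) = 6.84° − 0.53° = 6.32°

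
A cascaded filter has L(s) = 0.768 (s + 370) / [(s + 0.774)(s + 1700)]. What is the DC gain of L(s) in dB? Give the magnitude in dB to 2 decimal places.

L(0) = 0.768 × 370 / (0.774 × 1700) = 0.21596
20 log₁₀(0.21596) = -13.313 dB

-13.31 dB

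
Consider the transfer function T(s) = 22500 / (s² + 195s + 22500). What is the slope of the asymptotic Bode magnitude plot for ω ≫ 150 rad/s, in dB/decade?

With 0 zeros and 2 poles, the high-frequency asymptotic slope is 20 × (0 − 2) = -40 dB/decade.

-40 dB/decade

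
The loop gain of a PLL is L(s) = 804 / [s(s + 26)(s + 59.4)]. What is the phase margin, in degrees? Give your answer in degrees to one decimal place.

88.4 deg

Gain crossover: |L(jω)| = 1 at ω ≈ 0.52 rad/s.
∠L(j0.52) = −90° − arctan(0.52/26) − arctan(0.52/59.4) ≈ -91.65°
PM = 180° + (-91.65°) = 88.35°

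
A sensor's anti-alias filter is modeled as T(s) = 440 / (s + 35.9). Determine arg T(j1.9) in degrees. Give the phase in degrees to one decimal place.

∠(j1.9 + 35.9) = arctan(1.9/35.9) = 3.03°
∠T(j1.9) = −3.03° = -3.03°

-3.0°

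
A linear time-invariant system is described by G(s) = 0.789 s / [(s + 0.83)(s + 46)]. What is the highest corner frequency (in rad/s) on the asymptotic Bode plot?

46 rad/s

Break frequencies occur at each pole and zero magnitude: 0.83 rad/s, 46 rad/s.
The highest is 46 rad/s.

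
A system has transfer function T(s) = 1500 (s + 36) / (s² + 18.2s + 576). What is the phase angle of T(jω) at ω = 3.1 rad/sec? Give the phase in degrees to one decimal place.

∠(j3.1 + 36) = arctan(3.1/36) = 4.92°
∠[(j3.1)² + 18.2(j3.1) + 576] = ∠[566.39 + j56.42] = 5.69°
∠T(j3.1) = 4.92° − 5.69° = -0.77°

-0.8°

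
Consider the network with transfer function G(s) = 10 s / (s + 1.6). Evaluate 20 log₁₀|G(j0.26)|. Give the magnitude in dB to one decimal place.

4.1 dB

|j0.26| = 0.26
|j0.26 + 1.6| = √(0.26² + 1.6²) = 1.621
|G(j0.26)| = 10 × 0.26 / 1.621 = 1.604
20 log₁₀(1.604) = 4.10 dB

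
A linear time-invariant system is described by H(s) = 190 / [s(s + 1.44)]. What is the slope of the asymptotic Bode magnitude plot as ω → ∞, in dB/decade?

With 0 zeros and 2 poles, the high-frequency asymptotic slope is 20 × (0 − 2) = -40 dB/decade.

-40 dB/decade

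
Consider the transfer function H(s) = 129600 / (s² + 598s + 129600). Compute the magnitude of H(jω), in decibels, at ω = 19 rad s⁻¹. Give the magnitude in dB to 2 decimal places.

-0.01 dB

|(j19)² + 598(j19) + 129600| = |1.2924e+05 + j11362| = 1.297e+05
|H(j19)| = 129600 / 1.297e+05 = 0.99894
20 log₁₀(0.99894) = -0.009 dB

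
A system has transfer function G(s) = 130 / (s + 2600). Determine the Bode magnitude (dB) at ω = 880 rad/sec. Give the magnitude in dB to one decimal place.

-26.5 dB

|j880 + 2600| = √(880² + 2600²) = 2745
|G(j880)| = 130 / 2745 = 0.047361
20 log₁₀(0.047361) = -26.49 dB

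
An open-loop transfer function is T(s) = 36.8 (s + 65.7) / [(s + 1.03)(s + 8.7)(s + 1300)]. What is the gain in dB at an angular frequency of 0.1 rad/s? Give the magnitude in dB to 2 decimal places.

|j0.1 + 65.7| = √(0.1² + 65.7²) = 65.7
|j0.1 + 1.03| = √(0.1² + 1.03²) = 1.035
|j0.1 + 8.7| = √(0.1² + 8.7²) = 8.701
|j0.1 + 1300| = √(0.1² + 1300²) = 1300
|T(j0.1)| = 36.8 × 65.7 / (1.035 × 8.701 × 1300) = 0.20656
20 log₁₀(0.20656) = -13.699 dB

-13.70 dB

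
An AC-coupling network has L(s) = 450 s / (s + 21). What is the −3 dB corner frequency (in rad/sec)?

For a single-pole high-pass, the −3 dB point is at the pole: ω = 21 rad/sec.

21 rad/sec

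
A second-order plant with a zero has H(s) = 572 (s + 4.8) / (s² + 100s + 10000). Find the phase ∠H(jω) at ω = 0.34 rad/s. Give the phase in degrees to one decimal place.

3.9°

∠(j0.34 + 4.8) = arctan(0.34/4.8) = 4.05°
∠[(j0.34)² + 100(j0.34) + 10000] = ∠[9999.9 + j34] = 0.19°
∠H(j0.34) = 4.05° − 0.19° = 3.86°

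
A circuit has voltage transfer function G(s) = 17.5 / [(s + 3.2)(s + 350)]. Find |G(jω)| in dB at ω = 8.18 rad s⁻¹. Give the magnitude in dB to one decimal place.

-44.9 dB

|j8.18 + 3.2| = √(8.18² + 3.2²) = 8.784
|j8.18 + 350| = √(8.18² + 350²) = 350.1
|G(j8.18)| = 17.5 / (8.784 × 350.1) = 0.0056908
20 log₁₀(0.0056908) = -44.90 dB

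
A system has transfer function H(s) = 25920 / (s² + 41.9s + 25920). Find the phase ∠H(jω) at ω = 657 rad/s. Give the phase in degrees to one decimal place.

-176.1°

∠[(j657)² + 41.9(j657) + 25920] = ∠[-4.0573e+05 + j27528] = 176.12°
∠H(j657) = −176.12° = -176.12°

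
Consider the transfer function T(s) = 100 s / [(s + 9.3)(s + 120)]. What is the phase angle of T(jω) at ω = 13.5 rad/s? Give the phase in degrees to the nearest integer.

∠(j13.5) = 90.00°
∠(j13.5 + 9.3) = arctan(13.5/9.3) = 55.44°
∠(j13.5 + 120) = arctan(13.5/120) = 6.42°
∠T(j13.5) = 90.00° − (55.44° + 6.42°) = 28.14°

28 deg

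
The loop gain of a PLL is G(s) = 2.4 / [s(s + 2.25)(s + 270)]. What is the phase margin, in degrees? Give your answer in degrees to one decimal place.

89.9°

Gain crossover: |G(jω)| = 1 at ω ≈ 0.00395 rad/s.
∠G(j0.00395) = −90° − arctan(0.00395/2.25) − arctan(0.00395/270) ≈ -90.10°
PM = 180° + (-90.10°) = 89.90°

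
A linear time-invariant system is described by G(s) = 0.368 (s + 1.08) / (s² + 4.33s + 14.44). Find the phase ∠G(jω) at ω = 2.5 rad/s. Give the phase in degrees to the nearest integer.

14°

∠(j2.5 + 1.08) = arctan(2.5/1.08) = 66.64°
∠[(j2.5)² + 4.33(j2.5) + 14.44] = ∠[8.19 + j10.825] = 52.89°
∠G(j2.5) = 66.64° − 52.89° = 13.75°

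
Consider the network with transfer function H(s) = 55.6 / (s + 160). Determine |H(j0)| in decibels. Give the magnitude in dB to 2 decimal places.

H(0) = 55.6 / 160 = 0.3475
20 log₁₀(0.3475) = -9.181 dB

-9.18 dB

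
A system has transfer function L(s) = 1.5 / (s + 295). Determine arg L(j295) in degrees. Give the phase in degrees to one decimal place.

-45.0°

∠(j295 + 295) = arctan(295/295) = 45.00°
∠L(j295) = −45.00° = -45.00°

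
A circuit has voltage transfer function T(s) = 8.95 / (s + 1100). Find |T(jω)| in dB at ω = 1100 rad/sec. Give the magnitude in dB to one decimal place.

|j1100 + 1100| = √(1100² + 1100²) = 1556
|T(j1100)| = 8.95 / 1556 = 0.0057533
20 log₁₀(0.0057533) = -44.80 dB

-44.8 dB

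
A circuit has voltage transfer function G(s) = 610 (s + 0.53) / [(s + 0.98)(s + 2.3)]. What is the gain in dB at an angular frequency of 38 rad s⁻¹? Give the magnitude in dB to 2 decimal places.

|j38 + 0.53| = √(38² + 0.53²) = 38
|j38 + 0.98| = √(38² + 0.98²) = 38.01
|j38 + 2.3| = √(38² + 2.3²) = 38.07
|G(j38)| = 610 × 38 / (38.01 × 38.07) = 16.02
20 log₁₀(16.02) = 24.093 dB

24.09 dB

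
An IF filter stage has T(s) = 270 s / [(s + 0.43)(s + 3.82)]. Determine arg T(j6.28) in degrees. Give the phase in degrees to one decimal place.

-54.8°

∠(j6.28) = 90.00°
∠(j6.28 + 0.43) = arctan(6.28/0.43) = 86.08°
∠(j6.28 + 3.82) = arctan(6.28/3.82) = 58.69°
∠T(j6.28) = 90.00° − (86.08° + 58.69°) = -54.77°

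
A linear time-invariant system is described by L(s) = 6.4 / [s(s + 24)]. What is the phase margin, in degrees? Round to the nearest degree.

Gain crossover: |L(jω)| = 1 at ω ≈ 0.267 rad/s.
∠L(j0.267) = −90° − arctan(0.267/24) ≈ -90.64°
PM = 180° + (-90.64°) = 89.36°

89°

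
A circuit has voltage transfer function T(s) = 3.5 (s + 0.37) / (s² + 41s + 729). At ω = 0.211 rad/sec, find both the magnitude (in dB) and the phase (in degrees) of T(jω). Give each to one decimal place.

|j0.211 + 0.37| = √(0.211² + 0.37²) = 0.4259
|(j0.211)² + 41(j0.211) + 729| = |728.96 + j8.651| = 729
|T(j0.211)| = 3.5 × 0.4259 / 729 = 0.0020449
20 log₁₀(0.0020449) = -53.79 dB
∠(j0.211 + 0.37) = arctan(0.211/0.37) = 29.69°
∠[(j0.211)² + 41(j0.211) + 729] = ∠[728.96 + j8.651] = 0.68°
∠T(j0.211) = 29.69° − 0.68° = 29.01°

|T| = -53.8 dB, ∠T = 29.0 deg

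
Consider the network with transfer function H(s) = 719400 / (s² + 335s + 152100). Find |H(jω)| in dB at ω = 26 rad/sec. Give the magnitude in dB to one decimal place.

13.5 dB

|(j26)² + 335(j26) + 152100| = |1.5142e+05 + j8710| = 1.517e+05
|H(j26)| = 719400 / 1.517e+05 = 4.7431
20 log₁₀(4.7431) = 13.52 dB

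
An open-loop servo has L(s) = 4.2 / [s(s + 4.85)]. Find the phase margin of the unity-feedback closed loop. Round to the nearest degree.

80°

Gain crossover: |L(jω)| = 1 at ω ≈ 0.853 rad/s.
∠L(j0.853) = −90° − arctan(0.853/4.85) ≈ -99.97°
PM = 180° + (-99.97°) = 80.03°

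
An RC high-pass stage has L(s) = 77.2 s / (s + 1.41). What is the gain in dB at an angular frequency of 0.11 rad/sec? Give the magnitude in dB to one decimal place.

|j0.11| = 0.11
|j0.11 + 1.41| = √(0.11² + 1.41²) = 1.414
|L(j0.11)| = 77.2 × 0.11 / 1.414 = 6.0045
20 log₁₀(6.0045) = 15.57 dB

15.6 dB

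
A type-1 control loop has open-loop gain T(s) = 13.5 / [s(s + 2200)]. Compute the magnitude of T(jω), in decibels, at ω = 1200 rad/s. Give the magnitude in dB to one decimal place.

-107.0 dB

|j1200 + 2200| = √(1200² + 2200²) = 2506
|j1200| = 1200
|T(j1200)| = 13.5 / (2506 × 1200) = 4.4892e-06
20 log₁₀(4.4892e-06) = -106.96 dB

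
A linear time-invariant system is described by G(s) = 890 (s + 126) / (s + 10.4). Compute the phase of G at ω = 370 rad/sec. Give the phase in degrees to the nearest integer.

∠(j370 + 126) = arctan(370/126) = 71.19°
∠(j370 + 10.4) = arctan(370/10.4) = 88.39°
∠G(j370) = 71.19° − 88.39° = -17.20°

-17°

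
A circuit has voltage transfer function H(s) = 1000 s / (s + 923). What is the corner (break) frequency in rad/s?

923 rad/s

The single real pole at s = −923 gives a corner at ω = 923 rad/s.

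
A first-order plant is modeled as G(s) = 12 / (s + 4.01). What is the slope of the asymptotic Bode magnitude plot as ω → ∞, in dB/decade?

With 0 zeros and 1 pole, the high-frequency asymptotic slope is 20 × (0 − 1) = -20 dB/decade.

-20 dB/decade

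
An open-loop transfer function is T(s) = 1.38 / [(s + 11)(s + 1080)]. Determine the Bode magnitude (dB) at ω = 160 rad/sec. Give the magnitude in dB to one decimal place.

-102.1 dB

|j160 + 11| = √(160² + 11²) = 160.4
|j160 + 1080| = √(160² + 1080²) = 1092
|T(j160)| = 1.38 / (160.4 × 1092) = 7.8813e-06
20 log₁₀(7.8813e-06) = -102.07 dB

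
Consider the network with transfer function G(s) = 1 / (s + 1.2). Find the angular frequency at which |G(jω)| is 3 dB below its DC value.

1.2 rad/sec

For a single-pole low-pass, the −3 dB point is at the pole: ω = 1.2 rad/sec.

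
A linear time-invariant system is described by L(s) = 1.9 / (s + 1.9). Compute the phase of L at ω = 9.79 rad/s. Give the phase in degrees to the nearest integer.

∠(j9.79 + 1.9) = arctan(9.79/1.9) = 79.02°
∠L(j9.79) = −79.02° = -79.02°

-79°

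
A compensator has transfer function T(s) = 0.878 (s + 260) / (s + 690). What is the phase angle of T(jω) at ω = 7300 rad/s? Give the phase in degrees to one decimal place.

3.4 deg

∠(j7300 + 260) = arctan(7300/260) = 87.96°
∠(j7300 + 690) = arctan(7300/690) = 84.60°
∠T(j7300) = 87.96° − 84.60° = 3.36°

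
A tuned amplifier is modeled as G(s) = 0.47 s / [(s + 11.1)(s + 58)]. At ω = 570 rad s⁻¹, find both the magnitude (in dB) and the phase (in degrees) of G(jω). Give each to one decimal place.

|G| = -61.7 dB, ∠G = -83.1°

|j570| = 570
|j570 + 11.1| = √(570² + 11.1²) = 570.1
|j570 + 58| = √(570² + 58²) = 572.9
|G(j570)| = 0.47 × 570 / (570.1 × 572.9) = 0.00082017
20 log₁₀(0.00082017) = -61.72 dB
∠(j570) = 90.00°
∠(j570 + 11.1) = arctan(570/11.1) = 88.88°
∠(j570 + 58) = arctan(570/58) = 84.19°
∠G(j570) = 90.00° − (88.88° + 84.19°) = -83.07°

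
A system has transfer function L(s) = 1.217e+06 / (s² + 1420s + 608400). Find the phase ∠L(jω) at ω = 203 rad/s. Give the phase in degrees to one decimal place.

∠[(j203)² + 1420(j203) + 608400] = ∠[5.6719e+05 + j2.8826e+05] = 26.94°
∠L(j203) = −26.94° = -26.94°

-26.9 deg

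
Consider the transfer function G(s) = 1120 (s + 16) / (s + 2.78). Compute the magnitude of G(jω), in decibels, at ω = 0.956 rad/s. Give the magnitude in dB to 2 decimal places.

75.72 dB

|j0.956 + 16| = √(0.956² + 16²) = 16.03
|j0.956 + 2.78| = √(0.956² + 2.78²) = 2.94
|G(j0.956)| = 1120 × 16.03 / 2.94 = 6106.6
20 log₁₀(6106.6) = 75.716 dB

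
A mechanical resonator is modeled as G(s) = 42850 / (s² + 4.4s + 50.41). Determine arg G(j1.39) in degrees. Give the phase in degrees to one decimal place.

-7.2°

∠[(j1.39)² + 4.4(j1.39) + 50.41] = ∠[48.478 + j6.116] = 7.19°
∠G(j1.39) = −7.19° = -7.19°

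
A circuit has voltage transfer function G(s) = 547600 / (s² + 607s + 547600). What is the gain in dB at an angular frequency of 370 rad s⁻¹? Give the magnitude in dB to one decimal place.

|(j370)² + 607(j370) + 547600| = |4.107e+05 + j2.2459e+05| = 4.681e+05
|G(j370)| = 547600 / 4.681e+05 = 1.1698
20 log₁₀(1.1698) = 1.36 dB

1.4 dB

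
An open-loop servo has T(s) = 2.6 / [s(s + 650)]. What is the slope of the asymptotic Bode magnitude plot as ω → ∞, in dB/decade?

-40 dB/decade

With 0 zeros and 2 poles, the high-frequency asymptotic slope is 20 × (0 − 2) = -40 dB/decade.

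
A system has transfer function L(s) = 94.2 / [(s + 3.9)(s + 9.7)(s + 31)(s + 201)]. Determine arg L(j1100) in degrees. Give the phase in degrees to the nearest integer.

-347 deg

∠(j1100 + 3.9) = arctan(1100/3.9) = 89.80°
∠(j1100 + 9.7) = arctan(1100/9.7) = 89.49°
∠(j1100 + 31) = arctan(1100/31) = 88.39°
∠(j1100 + 201) = arctan(1100/201) = 79.64°
∠L(j1100) = − (89.80° + 89.49° + 88.39° + 79.64°) = -347.32°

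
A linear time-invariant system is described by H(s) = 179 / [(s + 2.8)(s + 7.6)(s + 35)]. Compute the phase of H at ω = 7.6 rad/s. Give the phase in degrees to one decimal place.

-127.0°

∠(j7.6 + 2.8) = arctan(7.6/2.8) = 69.78°
∠(j7.6 + 7.6) = arctan(7.6/7.6) = 45.00°
∠(j7.6 + 35) = arctan(7.6/35) = 12.25°
∠H(j7.6) = − (69.78° + 45.00° + 12.25°) = -127.03°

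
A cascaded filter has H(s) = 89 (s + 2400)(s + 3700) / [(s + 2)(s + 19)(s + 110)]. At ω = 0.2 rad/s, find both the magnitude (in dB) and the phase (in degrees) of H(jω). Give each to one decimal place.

|H| = 105.5 dB, ∠H = -6.4°

|j0.2 + 2400| = √(0.2² + 2400²) = 2400
|j0.2 + 3700| = √(0.2² + 3700²) = 3700
|j0.2 + 2| = √(0.2² + 2²) = 2.01
|j0.2 + 19| = √(0.2² + 19²) = 19
|j0.2 + 110| = √(0.2² + 110²) = 110
|H(j0.2)| = 89 × 2400 × 3700 / (2.01 × 19 × 110) = 1.8812e+05
20 log₁₀(1.8812e+05) = 105.49 dB
∠(j0.2 + 2400) = arctan(0.2/2400) = 0.00°
∠(j0.2 + 3700) = arctan(0.2/3700) = 0.00°
∠(j0.2 + 2) = arctan(0.2/2) = 5.71°
∠(j0.2 + 19) = arctan(0.2/19) = 0.60°
∠(j0.2 + 110) = arctan(0.2/110) = 0.10°
∠H(j0.2) = 0.00° + 0.00° − (5.71° + 0.60° + 0.10°) = -6.41°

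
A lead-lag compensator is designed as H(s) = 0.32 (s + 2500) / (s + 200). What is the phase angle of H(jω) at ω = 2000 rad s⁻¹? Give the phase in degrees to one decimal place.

-45.6 deg

∠(j2000 + 2500) = arctan(2000/2500) = 38.66°
∠(j2000 + 200) = arctan(2000/200) = 84.29°
∠H(j2000) = 38.66° − 84.29° = -45.63°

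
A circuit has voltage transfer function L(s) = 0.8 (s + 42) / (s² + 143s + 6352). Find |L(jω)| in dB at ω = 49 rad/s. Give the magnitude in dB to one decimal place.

|j49 + 42| = √(49² + 42²) = 64.54
|(j49)² + 143(j49) + 6352| = |3951 + j7007| = 8044
|L(j49)| = 0.8 × 64.54 / 8044 = 0.0064183
20 log₁₀(0.0064183) = -43.85 dB

-43.9 dB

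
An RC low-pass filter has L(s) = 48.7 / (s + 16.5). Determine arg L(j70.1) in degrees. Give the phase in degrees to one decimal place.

-76.8°

∠(j70.1 + 16.5) = arctan(70.1/16.5) = 76.75°
∠L(j70.1) = −76.75° = -76.75°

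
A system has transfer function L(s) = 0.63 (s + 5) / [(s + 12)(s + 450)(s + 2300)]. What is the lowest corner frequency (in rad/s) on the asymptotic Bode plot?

Break frequencies occur at each pole and zero magnitude: 5 rad/s, 12 rad/s, 450 rad/s, 2300 rad/s.
The lowest is 5 rad/s.

5 rad/s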